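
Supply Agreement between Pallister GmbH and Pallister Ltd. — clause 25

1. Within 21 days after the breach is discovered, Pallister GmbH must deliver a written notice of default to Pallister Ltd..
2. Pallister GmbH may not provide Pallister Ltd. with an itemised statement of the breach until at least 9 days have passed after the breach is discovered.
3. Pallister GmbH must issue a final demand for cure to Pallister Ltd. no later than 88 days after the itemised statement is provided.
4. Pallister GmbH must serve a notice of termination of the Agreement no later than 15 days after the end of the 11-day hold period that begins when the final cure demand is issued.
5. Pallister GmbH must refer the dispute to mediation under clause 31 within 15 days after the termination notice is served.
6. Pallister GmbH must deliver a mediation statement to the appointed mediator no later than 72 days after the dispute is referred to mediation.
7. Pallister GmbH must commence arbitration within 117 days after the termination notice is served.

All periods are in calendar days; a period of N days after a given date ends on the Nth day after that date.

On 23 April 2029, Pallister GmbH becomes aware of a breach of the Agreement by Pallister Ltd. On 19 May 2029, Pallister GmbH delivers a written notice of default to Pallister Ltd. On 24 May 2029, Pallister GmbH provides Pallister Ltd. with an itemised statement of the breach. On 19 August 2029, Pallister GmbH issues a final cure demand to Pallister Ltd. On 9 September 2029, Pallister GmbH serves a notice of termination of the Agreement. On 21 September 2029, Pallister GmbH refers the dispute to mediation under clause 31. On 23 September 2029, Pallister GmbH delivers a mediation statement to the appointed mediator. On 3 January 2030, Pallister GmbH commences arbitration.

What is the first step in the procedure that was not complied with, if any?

(1) due by 23 April 2029 + 21 days = 14 May 2029; done 19 May 2029 — 5 days late.
The analysis stops there.

Step 1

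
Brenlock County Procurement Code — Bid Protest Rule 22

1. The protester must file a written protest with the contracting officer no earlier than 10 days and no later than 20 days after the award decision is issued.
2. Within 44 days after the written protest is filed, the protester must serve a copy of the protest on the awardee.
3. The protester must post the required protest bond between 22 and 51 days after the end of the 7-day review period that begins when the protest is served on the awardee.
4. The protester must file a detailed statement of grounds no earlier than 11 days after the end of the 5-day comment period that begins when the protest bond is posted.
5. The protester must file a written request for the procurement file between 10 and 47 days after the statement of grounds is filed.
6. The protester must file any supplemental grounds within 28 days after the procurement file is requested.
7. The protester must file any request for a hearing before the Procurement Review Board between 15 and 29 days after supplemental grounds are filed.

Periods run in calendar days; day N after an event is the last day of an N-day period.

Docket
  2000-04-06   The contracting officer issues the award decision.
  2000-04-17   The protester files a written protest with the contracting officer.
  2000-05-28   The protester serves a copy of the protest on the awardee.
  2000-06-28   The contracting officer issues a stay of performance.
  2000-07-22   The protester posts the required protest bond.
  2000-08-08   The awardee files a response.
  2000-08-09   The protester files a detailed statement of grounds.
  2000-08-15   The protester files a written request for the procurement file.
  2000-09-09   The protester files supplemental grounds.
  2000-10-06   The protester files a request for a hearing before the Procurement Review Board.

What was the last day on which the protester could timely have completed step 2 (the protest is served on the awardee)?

Step 2 runs from 2000-04-17, when the written protest is filed. 44 days after 2000-04-17 is 2000-05-31.

2000-05-31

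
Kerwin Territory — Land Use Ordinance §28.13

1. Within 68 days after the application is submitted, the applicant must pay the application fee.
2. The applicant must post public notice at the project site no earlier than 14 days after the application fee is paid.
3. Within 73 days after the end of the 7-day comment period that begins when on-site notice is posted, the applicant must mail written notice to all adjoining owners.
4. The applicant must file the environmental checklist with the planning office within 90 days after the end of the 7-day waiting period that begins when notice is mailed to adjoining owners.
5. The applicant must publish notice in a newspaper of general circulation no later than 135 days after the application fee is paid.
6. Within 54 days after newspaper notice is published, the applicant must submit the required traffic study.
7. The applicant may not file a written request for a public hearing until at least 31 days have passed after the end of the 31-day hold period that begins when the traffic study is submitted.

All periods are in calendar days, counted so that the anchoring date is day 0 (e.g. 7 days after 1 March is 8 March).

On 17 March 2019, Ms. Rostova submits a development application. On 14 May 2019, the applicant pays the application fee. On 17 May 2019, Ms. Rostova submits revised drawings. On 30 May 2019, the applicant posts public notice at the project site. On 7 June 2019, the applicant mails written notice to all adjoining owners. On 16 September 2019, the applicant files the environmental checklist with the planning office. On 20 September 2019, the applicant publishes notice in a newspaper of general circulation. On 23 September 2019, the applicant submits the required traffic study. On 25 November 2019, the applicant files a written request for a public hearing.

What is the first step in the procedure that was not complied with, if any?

Step 1: 68 days after 17 March 2019 (when the application is submitted) is 24 May 2019; completed 14 May 2019, before the deadline.
Step 2: the earliest permitted date is 14 days after 14 May 2019 (when the application fee is paid), i.e. 28 May 2019; 30 May 2019 is on or after that date.
Step 3: 73 days after 6 June 2019 (end of the 7-day comment period, which began when on-site notice is posted on 30 May 2019) is 18 August 2019; 7 June 2019 is within that limit.
Step 4: 90 days after 14 June 2019 (end of the 7-day waiting period, which began when notice is mailed to adjoining owners on 7 June 2019) is 12 September 2019; done 16 September 2019 — 4 days late.
Later steps need not be reached.

Step 4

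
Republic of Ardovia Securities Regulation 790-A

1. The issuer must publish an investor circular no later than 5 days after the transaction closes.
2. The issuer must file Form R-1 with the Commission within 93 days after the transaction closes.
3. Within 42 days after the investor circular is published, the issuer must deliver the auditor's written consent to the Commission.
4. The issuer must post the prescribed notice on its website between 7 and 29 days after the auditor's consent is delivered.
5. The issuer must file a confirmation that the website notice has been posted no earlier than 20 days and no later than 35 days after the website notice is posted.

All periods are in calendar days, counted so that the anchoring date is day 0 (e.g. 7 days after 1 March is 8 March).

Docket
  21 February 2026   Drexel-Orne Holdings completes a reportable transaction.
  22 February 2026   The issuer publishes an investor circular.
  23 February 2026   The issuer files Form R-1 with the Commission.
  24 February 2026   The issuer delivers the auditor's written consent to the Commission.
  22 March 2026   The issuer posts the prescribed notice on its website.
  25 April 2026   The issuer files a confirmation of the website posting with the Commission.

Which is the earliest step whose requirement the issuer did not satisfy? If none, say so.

Step 1: 5 days after 21 February 2026 (when the transaction closes) is 26 February 2026; 22 February 2026 is within that limit.
Step 2: 93 days after 21 February 2026 (when the transaction closes) is 25 May 2026; 23 February 2026 is within that limit.
Step 3: 42 days after 22 February 2026 (when the investor circular is published) is 5 April 2026; done 24 February 2026 — timely.
Step 4: the window is 7–29 days after 24 February 2026 (when the auditor's consent is delivered), so 3 March 2026 through 25 March 2026; done 22 March 2026, which is between those dates.
Step 5: the window is 20–35 days after 22 March 2026 (when the website notice is posted), so 11 April 2026 through 26 April 2026; 25 April 2026 falls inside that range.

None — every step was satisfied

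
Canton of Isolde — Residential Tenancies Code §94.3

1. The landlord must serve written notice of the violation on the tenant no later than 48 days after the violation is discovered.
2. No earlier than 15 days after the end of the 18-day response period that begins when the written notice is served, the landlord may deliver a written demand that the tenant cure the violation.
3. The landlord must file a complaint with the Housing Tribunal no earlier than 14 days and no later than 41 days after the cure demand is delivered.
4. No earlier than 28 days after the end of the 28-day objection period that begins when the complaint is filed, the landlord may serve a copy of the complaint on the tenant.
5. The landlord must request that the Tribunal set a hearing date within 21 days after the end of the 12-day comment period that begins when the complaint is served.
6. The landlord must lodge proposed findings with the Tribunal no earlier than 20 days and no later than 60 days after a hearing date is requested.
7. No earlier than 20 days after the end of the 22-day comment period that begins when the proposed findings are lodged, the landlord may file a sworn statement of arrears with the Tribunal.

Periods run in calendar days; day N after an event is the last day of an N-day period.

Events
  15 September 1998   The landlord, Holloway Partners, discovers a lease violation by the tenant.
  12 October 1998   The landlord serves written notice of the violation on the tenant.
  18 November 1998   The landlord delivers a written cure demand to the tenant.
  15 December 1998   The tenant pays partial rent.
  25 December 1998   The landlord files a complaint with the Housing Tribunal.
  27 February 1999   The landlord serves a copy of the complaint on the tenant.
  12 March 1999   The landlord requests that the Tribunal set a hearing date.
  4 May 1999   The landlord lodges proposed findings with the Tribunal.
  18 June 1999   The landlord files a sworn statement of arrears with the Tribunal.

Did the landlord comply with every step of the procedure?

Step 1: 48 days after 15 September 1998 (when the violation is discovered) is 2 November 1998; completed 12 October 1998, before the deadline.
Step 2: the earliest permitted date is 15 days after 30 October 1998 (end of the 18-day response period, which began when the written notice is served on 12 October 1998), i.e. 14 November 1998; 18 November 1998 is on or after that date.
Step 3: the window is 14–41 days after 18 November 1998 (when the cure demand is delivered), so 2 December 1998 through 29 December 1998; 25 December 1998 falls inside that range.
Step 4: the earliest permitted date is 28 days after 22 January 1999 (end of the 28-day objection period, which began when the complaint is filed on 25 December 1998), i.e. 19 February 1999; 27 February 1999 is on or after that date.
Step 5: 21 days after 11 March 1999 (end of the 12-day comment period, which began when the complaint is served on 27 February 1999) is 1 April 1999; 12 March 1999 is within that limit.
Step 6: the window is 20–60 days after 12 March 1999 (when a hearing date is requested), so 1 April 1999 through 11 May 1999; done 4 May 1999 — within the window.
Step 7: the earliest permitted date is 20 days after 26 May 1999 (end of the 22-day comment period, which began when the proposed findings are lodged on 4 May 1999), i.e. 15 June 1999; done 18 June 1999, after the minimum wait.

Yes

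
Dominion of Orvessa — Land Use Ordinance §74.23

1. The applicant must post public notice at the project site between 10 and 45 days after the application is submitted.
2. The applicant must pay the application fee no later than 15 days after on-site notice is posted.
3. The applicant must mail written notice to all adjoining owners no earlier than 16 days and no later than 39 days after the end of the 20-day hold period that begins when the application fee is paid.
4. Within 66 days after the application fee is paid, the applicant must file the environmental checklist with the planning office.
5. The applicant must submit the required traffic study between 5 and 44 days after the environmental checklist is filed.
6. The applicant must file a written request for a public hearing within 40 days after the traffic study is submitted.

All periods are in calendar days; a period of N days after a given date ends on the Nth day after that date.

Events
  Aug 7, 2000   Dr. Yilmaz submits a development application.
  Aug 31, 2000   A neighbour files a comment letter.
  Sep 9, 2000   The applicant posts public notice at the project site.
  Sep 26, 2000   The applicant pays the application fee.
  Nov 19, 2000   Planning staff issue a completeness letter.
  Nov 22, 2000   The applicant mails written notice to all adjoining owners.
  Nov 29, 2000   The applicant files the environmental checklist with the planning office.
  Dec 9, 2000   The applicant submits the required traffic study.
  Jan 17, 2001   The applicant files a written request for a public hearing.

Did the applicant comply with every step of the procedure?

No

Step 1: the window is 10–45 days after Aug 7, 2000 (when the application is submitted), so Aug 17, 2000 through Sep 21, 2000; done Sep 9, 2000, which is between those dates.
Step 2: 15 days after Sep 9, 2000 (when on-site notice is posted) is Sep 24, 2000; Sep 26, 2000 misses that deadline by 2 days.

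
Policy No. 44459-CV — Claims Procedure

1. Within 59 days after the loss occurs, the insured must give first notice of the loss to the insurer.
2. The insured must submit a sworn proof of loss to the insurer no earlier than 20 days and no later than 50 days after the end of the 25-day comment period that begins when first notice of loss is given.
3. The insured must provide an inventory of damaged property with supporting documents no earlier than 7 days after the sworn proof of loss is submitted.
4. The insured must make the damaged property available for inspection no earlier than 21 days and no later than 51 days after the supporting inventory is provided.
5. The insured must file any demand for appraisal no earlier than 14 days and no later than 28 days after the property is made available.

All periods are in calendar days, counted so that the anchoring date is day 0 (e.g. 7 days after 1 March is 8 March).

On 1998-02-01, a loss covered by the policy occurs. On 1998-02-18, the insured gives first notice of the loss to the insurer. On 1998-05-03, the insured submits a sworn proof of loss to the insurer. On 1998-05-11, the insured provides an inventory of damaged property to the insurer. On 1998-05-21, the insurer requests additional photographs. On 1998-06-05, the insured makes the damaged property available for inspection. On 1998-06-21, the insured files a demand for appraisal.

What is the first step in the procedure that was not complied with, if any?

Step 1: 59 days after 1998-02-01 (when the loss occurs) is 1998-04-01; done 1998-02-18 — timely.
Step 2: the window is 20–50 days after 1998-03-15 (end of the 25-day comment period, which began when first notice of loss is given on 1998-02-18), so 1998-04-04 through 1998-05-04; 1998-05-03 falls inside that range.
Step 3: the earliest permitted date is 7 days after 1998-05-03 (when the sworn proof of loss is submitted), i.e. 1998-05-10; done 1998-05-11, after the minimum wait.
Step 4: the window is 21–51 days after 1998-05-11 (when the supporting inventory is provided), so 1998-06-01 through 1998-07-01; done 1998-06-05, which is between those dates.
Step 5: the window is 14–28 days after 1998-06-05 (when the property is made available), so 1998-06-19 through 1998-07-03; done 1998-06-21, which is between those dates.

None — every step was satisfied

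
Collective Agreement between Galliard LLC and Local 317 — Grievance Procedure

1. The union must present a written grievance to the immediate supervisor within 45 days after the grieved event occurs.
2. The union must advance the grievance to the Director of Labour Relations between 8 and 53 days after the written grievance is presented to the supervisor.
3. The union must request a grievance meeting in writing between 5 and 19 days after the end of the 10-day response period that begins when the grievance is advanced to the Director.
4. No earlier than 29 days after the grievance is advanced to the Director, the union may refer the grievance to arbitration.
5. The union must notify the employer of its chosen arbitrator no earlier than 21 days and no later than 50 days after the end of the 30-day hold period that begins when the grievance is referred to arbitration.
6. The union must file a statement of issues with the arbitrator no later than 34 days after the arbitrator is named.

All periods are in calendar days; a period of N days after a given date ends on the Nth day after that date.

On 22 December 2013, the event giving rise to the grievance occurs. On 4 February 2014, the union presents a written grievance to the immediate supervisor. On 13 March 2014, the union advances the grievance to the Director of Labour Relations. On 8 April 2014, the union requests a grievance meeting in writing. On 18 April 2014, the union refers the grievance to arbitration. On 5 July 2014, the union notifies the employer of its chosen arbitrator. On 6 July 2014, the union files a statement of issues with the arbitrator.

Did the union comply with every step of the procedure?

Yes

(1) due by 22 December 2013 + 45 days = 5 February 2014; completed 4 February 2014, before the deadline.
(2) the permitted window runs from 4 February 2014 + 8 = 12 February 2014 to 4 February 2014 + 53 = 29 March 2014; done 13 March 2014 — within the window.
(3) the permitted window runs from 23 March 2014 + 5 = 28 March 2014 to 23 March 2014 + 19 = 11 April 2014; 8 April 2014 falls inside that range.
(4) permitted from 13 March 2014 + 29 days = 11 April 2014 onward; done 18 April 2014, after the minimum wait.
(5) the permitted window runs from 18 May 2014 + 21 = 8 June 2014 to 18 May 2014 + 50 = 7 July 2014; done 5 July 2014 — within the window.
(6) due by 5 July 2014 + 34 days = 8 August 2014; 6 July 2014 is within that limit.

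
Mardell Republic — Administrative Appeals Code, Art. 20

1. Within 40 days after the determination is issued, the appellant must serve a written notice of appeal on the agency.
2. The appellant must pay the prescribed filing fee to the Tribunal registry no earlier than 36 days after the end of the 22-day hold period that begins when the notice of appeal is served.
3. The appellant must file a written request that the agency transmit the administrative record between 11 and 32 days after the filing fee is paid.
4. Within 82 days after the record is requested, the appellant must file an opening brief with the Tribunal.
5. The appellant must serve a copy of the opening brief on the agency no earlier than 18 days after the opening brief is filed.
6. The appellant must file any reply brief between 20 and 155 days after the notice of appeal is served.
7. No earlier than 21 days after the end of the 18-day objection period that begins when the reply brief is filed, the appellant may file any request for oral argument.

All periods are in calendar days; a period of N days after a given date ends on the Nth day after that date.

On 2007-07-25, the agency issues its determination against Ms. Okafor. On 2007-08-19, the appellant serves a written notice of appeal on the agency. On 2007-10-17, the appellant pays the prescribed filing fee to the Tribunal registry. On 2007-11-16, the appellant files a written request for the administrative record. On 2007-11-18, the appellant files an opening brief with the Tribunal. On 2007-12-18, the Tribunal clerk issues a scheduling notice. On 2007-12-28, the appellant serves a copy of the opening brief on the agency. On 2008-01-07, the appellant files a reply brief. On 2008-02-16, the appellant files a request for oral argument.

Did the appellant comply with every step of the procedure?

Yes

Step 1 — counting 40 days from 2007-07-25 (when the determination is issued) gives a deadline of 2007-09-03; completed 2007-08-19, before the deadline.
Step 2 — must wait 36 days from 2007-09-10 (end of the 22-day hold period, which began when the notice of appeal is served on 2007-08-19), so not before 2007-10-16; 2007-10-17 is on or after that date.
Step 3 — 11 and 32 days from 2007-10-17 (when the filing fee is paid) are 2007-10-28 and 2007-11-18 respectively; done 2007-11-16, which is between those dates.
Step 4 — counting 82 days from 2007-11-16 (when the record is requested) gives a deadline of 2008-02-06; done 2007-11-18 — timely.
Step 5 — must wait 18 days from 2007-11-18 (when the opening brief is filed), so not before 2007-12-06; 2007-12-28 is on or after that date.
Step 6 — 20 and 155 days from 2007-08-19 (when the notice of appeal is served) are 2007-09-08 and 2008-01-21 respectively; done 2008-01-07, which is between those dates.
Step 7 — must wait 21 days from 2008-01-25 (end of the 18-day objection period, which began when the reply brief is filed on 2008-01-07), so not before 2008-02-15; done 2008-02-16 — permitted.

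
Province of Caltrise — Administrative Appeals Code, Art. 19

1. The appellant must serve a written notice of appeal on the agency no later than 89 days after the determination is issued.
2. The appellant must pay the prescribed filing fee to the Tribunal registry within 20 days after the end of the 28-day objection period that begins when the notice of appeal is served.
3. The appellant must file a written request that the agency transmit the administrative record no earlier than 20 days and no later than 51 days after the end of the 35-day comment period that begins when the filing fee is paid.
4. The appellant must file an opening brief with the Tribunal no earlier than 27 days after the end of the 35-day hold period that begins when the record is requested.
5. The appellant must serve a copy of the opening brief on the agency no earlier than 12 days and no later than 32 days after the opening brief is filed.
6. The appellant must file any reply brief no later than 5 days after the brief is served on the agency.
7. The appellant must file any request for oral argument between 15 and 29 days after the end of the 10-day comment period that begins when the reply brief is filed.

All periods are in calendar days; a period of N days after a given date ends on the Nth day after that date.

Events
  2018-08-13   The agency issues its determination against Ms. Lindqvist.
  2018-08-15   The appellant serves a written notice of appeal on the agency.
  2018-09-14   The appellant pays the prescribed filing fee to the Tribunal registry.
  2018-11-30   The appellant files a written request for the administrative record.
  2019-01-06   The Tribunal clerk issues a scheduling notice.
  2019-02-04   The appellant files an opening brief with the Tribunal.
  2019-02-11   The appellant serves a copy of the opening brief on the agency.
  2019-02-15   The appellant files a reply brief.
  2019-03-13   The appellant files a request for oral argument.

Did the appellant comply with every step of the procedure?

Step 1 — counting 89 days from 2018-08-13 (when the determination is issued) gives a deadline of 2018-11-10; done 2018-08-15 — timely.
Step 2 — counting 20 days from 2018-09-12 (end of the 28-day objection period, which began when the notice of appeal is served on 2018-08-15) gives a deadline of 2018-10-02; completed 2018-09-14, before the deadline.
Step 3 — 20 and 51 days from 2018-10-19 (end of the 35-day comment period, which began when the filing fee is paid on 2018-09-14) are 2018-11-08 and 2018-12-09 respectively; done 2018-11-30, which is between those dates.
Step 4 — must wait 27 days from 2019-01-04 (end of the 35-day hold period, which began when the record is requested on 2018-11-30), so not before 2019-01-31; done 2019-02-04, after the minimum wait.
Step 5 — 12 and 32 days from 2019-02-04 (when the opening brief is filed) are 2019-02-16 and 2019-03-08 respectively; 2019-02-11 is 5 days too early.
The analysis stops there.

No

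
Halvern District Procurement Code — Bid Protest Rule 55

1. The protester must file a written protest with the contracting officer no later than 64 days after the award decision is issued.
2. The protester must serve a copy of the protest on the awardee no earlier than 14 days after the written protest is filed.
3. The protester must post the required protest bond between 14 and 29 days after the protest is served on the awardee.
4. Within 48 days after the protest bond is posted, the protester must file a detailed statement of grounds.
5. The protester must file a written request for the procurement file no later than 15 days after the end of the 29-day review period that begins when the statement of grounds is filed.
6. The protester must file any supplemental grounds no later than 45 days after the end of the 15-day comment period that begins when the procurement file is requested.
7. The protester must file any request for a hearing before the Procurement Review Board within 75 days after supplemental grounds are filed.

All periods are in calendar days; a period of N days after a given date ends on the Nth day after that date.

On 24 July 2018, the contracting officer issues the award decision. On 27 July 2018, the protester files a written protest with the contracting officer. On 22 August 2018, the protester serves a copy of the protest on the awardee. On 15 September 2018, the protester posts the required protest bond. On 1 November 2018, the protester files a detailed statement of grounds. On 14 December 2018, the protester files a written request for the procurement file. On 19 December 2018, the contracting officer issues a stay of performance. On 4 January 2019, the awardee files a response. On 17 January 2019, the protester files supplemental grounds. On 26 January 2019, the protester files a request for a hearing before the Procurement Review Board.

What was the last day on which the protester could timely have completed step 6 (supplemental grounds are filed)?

The procurement file is requested on 14 December 2018; the 15-day comment period therefore ends 29 December 2018, and step 6 runs from that date. 45 days after 29 December 2018 is 12 February 2019.

12 February 2019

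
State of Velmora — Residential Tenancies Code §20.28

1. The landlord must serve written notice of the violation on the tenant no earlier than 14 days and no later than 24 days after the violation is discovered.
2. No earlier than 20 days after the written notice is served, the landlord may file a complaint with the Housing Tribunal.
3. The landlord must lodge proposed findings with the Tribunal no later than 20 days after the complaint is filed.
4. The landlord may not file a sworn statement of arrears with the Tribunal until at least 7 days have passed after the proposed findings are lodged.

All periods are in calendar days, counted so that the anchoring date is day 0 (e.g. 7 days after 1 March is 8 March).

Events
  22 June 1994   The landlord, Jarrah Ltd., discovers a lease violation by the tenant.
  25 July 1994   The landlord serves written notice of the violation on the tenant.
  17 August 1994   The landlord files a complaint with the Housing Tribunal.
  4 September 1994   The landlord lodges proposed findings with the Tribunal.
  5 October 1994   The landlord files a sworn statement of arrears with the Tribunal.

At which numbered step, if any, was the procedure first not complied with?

(1) the permitted window runs from 22 June 1994 + 14 = 6 July 1994 to 22 June 1994 + 24 = 16 July 1994; 25 July 1994 is 9 days past the end of the window.

Step 1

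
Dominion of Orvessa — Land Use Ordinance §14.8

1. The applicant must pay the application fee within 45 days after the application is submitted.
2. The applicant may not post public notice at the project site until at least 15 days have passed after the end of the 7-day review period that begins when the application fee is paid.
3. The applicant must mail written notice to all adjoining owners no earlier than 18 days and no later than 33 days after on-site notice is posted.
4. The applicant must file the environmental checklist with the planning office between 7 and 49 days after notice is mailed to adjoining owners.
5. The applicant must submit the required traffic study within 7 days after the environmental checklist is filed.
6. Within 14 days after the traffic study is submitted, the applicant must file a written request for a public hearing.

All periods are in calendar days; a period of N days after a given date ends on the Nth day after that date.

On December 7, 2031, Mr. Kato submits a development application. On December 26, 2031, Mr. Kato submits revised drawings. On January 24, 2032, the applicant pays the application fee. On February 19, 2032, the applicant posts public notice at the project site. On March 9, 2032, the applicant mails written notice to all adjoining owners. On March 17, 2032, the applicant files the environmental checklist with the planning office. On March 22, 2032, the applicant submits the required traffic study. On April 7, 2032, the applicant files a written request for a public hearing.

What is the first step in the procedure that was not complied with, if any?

(1) due by December 7, 2031 + 45 days = January 21, 2032; done January 24, 2032 — 3 days late.

Step 1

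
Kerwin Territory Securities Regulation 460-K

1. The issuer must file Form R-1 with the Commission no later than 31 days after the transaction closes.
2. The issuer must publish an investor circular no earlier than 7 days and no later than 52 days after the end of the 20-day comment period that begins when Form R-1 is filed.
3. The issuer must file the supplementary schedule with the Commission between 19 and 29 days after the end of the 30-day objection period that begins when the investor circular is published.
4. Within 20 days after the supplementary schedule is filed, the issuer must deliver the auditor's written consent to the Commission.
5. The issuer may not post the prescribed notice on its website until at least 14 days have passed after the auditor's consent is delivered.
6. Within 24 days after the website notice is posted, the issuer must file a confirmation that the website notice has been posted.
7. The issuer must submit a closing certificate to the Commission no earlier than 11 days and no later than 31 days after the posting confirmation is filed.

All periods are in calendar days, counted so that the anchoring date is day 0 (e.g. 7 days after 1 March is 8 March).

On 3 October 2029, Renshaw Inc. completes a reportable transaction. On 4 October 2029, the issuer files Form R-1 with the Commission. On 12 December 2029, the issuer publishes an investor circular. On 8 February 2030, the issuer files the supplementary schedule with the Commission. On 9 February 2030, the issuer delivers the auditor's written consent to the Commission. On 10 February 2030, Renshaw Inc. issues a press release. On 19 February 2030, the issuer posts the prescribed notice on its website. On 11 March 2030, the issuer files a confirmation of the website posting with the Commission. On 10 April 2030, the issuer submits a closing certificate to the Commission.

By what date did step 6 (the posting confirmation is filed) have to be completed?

15 March 2030

Step 6 runs from 19 February 2030, when the website notice is posted. 24 days after 19 February 2030 is 15 March 2030.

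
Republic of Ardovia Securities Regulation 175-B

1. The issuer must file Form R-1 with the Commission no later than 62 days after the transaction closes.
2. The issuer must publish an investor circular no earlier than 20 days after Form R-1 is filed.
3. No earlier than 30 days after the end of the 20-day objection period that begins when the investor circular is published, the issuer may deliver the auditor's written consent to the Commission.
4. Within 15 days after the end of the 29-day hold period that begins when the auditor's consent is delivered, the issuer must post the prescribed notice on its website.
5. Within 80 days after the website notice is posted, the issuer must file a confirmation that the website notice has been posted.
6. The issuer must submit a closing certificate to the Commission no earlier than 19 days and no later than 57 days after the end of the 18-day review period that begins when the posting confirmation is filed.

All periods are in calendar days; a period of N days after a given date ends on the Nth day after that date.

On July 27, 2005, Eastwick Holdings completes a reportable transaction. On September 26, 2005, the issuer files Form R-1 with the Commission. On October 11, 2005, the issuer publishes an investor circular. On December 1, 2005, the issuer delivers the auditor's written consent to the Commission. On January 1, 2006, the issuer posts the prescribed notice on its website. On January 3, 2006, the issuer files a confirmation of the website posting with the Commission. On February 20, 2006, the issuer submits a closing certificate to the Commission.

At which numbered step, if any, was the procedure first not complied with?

(1) due by July 27, 2005 + 62 days = September 27, 2005; completed September 26, 2005, before the deadline.
(2) permitted from September 26, 2005 + 20 days = October 16, 2005 onward; October 11, 2005 is 5 days before the earliest permitted date.
No need to go further; step 2 was not satisfied.

Step 2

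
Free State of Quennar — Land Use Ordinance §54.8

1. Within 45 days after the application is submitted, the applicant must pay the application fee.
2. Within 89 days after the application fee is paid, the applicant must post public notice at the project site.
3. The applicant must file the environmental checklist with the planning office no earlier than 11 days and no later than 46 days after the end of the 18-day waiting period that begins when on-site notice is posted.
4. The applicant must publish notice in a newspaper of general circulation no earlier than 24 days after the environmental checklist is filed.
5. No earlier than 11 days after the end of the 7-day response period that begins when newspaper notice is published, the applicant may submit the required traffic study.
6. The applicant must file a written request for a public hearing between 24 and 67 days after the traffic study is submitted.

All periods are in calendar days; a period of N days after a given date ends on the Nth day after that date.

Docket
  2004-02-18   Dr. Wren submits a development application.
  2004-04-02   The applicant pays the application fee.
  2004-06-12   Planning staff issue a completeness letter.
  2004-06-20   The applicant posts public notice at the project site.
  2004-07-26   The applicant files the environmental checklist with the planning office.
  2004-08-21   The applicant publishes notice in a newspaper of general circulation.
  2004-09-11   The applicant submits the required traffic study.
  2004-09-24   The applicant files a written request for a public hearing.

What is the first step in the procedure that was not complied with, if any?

(1) due by 2004-02-18 + 45 days = 2004-04-03; 2004-04-02 is within that limit.
(2) due by 2004-04-02 + 89 days = 2004-06-30; 2004-06-20 is within that limit.
(3) the permitted window runs from 2004-07-08 + 11 = 2004-07-19 to 2004-07-08 + 46 = 2004-08-23; 2004-07-26 falls inside that range.
(4) permitted from 2004-07-26 + 24 days = 2004-08-19 onward; done 2004-08-21 — permitted.
(5) permitted from 2004-08-28 + 11 days = 2004-09-08 onward; done 2004-09-11, after the minimum wait.
(6) the permitted window runs from 2004-09-11 + 24 = 2004-10-05 to 2004-09-11 + 67 = 2004-11-17; done 2004-09-24 — 11 days before the window opened.
The procedure was therefore not followed at step 6.

Step 6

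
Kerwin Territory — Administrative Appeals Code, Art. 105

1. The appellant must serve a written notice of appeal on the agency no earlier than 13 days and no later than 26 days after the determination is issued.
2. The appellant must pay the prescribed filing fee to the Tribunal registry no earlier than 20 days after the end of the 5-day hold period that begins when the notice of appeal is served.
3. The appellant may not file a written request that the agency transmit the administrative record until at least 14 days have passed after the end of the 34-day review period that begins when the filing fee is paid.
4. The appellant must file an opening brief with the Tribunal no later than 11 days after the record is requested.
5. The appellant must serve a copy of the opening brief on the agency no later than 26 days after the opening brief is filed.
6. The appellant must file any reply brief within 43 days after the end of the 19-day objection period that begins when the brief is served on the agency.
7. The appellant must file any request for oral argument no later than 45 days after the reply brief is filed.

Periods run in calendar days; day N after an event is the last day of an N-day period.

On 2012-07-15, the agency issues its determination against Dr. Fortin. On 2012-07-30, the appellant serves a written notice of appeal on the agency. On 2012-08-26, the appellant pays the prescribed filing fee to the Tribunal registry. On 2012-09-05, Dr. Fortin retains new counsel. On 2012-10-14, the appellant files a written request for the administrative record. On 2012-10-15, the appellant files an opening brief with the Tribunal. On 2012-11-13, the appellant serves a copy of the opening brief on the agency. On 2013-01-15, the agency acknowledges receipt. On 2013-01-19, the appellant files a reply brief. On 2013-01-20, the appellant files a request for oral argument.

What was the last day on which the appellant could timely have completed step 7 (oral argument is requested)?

Step 7 runs from 2013-01-19, when the reply brief is filed. 45 days after 2013-01-19 is 2013-03-05.

2013-03-05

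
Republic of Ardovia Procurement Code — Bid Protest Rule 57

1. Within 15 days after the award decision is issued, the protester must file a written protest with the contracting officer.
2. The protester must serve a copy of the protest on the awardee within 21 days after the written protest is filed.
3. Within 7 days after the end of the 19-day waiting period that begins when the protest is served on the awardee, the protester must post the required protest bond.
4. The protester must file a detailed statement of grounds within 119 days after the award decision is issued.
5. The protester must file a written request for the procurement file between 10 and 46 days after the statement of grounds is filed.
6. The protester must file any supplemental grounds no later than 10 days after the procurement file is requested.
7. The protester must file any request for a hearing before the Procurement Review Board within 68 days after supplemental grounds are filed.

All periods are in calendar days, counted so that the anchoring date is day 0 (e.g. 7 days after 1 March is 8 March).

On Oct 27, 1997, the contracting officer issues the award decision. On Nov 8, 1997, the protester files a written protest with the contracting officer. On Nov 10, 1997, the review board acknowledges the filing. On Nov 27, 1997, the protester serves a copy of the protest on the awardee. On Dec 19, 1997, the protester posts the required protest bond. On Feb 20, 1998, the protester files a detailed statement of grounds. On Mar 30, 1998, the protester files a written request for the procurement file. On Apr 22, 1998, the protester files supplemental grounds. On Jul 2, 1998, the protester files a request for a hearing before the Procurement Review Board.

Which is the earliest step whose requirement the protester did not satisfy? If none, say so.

Step 1 — counting 15 days from Oct 27, 1997 (when the award decision is issued) gives a deadline of Nov 11, 1997; completed Nov 8, 1997, before the deadline.
Step 2 — counting 21 days from Nov 8, 1997 (when the written protest is filed) gives a deadline of Nov 29, 1997; Nov 27, 1997 is within that limit.
Step 3 — counting 7 days from Dec 16, 1997 (end of the 19-day waiting period, which began when the protest is served on the awardee on Nov 27, 1997) gives a deadline of Dec 23, 1997; Dec 19, 1997 is within that limit.
Step 4 — counting 119 days from Oct 27, 1997 (when the award decision is issued) gives a deadline of Feb 23, 1998; completed Feb 20, 1998, before the deadline.
Step 5 — 10 and 46 days from Feb 20, 1998 (when the statement of grounds is filed) are Mar 2, 1998 and Apr 7, 1998 respectively; Mar 30, 1998 falls inside that range.
Step 6 — counting 10 days from Mar 30, 1998 (when the procurement file is requested) gives a deadline of Apr 9, 1998; done Apr 22, 1998 — 13 days late.

Step 6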